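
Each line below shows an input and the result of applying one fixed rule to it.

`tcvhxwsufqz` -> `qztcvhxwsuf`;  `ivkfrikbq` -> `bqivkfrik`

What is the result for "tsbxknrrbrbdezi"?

zitsbxknrrbrbde

The rule is to move the last 2 characters to the front (rotate right by 2).
On "tsbxknrrbrbdezi" that produces "zitsbxknrrbrbde".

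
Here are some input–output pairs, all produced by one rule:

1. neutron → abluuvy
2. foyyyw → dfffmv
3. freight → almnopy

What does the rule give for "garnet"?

The rule is to shift every letter 7 places forward in the alphabet (wrapping around), then sort the characters into alphabetical order.
For "garnet", step one produces "nhyula"; step two turns that into "ahlnuy".
(Check on "foyyyw": → "mvfffd" → "dfffmv" ✓)

ahlnuy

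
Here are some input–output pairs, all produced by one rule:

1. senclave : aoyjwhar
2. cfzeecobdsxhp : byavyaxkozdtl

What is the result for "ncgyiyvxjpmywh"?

In each case the input is transformed by: shift every letter 4 places backward in the alphabet (wrapping around), then swap each adjacent pair of characters (1↔2, 3↔4, ...).
Working it through for "ncgyiyvxjpmywh": intermediate "jycueurtfliusd", final "yjucuetrlfuids".

yjucuetrlfuids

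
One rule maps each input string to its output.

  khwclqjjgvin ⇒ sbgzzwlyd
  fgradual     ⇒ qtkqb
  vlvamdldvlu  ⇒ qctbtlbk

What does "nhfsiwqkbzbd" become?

iymgarprt

Rule — shift every letter 10 places backward in the alphabet (wrapping around), then delete the first 3 characters.
For "nhfsiwqkbzbd", step one produces "dxviymgarprt"; step two turns that into "iymgarprt".
(Check on "khwclqjjgvin": → "axmsbgzzwlyd" → "sbgzzwlyd" ✓)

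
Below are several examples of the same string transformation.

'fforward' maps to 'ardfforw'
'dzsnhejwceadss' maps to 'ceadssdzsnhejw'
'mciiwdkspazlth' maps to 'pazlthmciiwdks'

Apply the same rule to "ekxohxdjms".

The rule is to move the first character to the end, then swap the front and back halves of the string.
For "ekxohxdjms", step one produces "kxohxdjmse"; step two turns that into "djmsekxohx".

djmsekxohx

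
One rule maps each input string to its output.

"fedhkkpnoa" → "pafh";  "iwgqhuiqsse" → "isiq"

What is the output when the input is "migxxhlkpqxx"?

lqmx

The transformation: keep one character in every 3, starting at position 1 (positions 1st, 4th, 7th, ...), then swap the front and back halves of the string.
On "migxxhlkpqxx" that produces "lqmx".
(Check on "fedhkkpnoa": → "fhpa" → "pafh" ✓)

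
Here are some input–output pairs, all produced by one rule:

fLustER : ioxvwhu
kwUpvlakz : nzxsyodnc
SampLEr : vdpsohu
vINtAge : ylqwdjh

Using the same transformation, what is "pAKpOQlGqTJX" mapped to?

Looking at the pairs, the operation is to shift every letter 3 places forward in the alphabet (wrapping around), then convert every letter to lowercase.
Working it through for "pAKpOQlGqTJX": intermediate "sDNsRToJtWMA", final "sdnsrtojtwma".

sdnsrtojtwma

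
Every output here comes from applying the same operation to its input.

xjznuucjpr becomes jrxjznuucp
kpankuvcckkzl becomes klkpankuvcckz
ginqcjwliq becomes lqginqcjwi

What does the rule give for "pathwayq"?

What's happening: move the last 2 characters to the front (rotate right by 2), then swap the first and last characters.
For "pathwayq", step one produces "yqpathwa"; step two turns that into "aqpathwy".

aqpathwy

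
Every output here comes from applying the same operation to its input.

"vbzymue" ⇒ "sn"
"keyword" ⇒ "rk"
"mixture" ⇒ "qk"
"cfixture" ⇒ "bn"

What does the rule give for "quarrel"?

In each case the input is transformed by: keep one character in every 3, starting at position 3 (positions 3rd, 6th, 9th, ...), then shift every letter 7 places backward in the alphabet (wrapping around).
Starting from "quarrel": after the first operation, "ae"; after the second, "tx".

tx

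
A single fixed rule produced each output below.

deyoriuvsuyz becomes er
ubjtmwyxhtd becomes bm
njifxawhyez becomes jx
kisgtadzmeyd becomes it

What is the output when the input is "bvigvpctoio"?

Each output is the input with this applied: keep one character in every 3, starting at position 2 (positions 2nd, 5th, 8th, ...), then delete the last 2 characters.
On "bvigvpctoio": the first step gives "vvto", and the second then gives "vv".

vv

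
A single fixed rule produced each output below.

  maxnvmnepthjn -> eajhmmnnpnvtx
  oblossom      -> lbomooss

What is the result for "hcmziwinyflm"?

What's happening: sort the characters into alphabetical order, then swap each adjacent pair of characters (1↔2, 3↔4, ...).
Working it through for "hcmziwinyflm": intermediate "cfhiilmmnwyz", final "fcihlimmwnzy".

fcihlimmwnzy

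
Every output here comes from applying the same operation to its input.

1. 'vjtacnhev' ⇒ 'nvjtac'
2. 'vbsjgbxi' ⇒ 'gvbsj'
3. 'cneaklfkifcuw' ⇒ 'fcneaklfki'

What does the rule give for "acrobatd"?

bacro

The rule is to delete the last 3 characters, then move the last character to the front.
For "acrobatd", step one produces "acrob"; step two turns that into "bacro".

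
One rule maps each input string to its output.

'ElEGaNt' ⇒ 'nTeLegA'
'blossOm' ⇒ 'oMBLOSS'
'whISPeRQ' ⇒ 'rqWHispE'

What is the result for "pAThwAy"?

In each case the input is transformed by: move the last 2 characters to the front (rotate right by 2), then flip the case of every letter.
Working it through for "pAThwAy": intermediate "AypAThw", final "aYPatHW".
(Check on "ElEGaNt": → "NtElEGa" → "nTeLegA" ✓)

aYPatHW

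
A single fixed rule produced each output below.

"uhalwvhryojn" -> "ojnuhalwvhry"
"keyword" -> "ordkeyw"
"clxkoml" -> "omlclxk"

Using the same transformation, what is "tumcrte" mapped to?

rtetumc

The transformation: move the last 3 characters to the front (rotate right by 3).
"tumcrte" → "rtetumc".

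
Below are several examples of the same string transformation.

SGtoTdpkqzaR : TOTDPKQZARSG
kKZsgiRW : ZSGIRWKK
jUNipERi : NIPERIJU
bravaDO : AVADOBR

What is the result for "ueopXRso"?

Rule — move the first 2 characters to the end (rotate left by 2), then convert every letter to uppercase.
Starting from "ueopXRso": after the first operation, "opXRsoue"; after the second, "OPXRSOUE".

OPXRSOUE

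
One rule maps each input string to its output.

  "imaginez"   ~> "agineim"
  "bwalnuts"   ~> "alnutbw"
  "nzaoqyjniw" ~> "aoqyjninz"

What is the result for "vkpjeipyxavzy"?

pjeipyxavzvk

The transformation: delete the last character, then move the first 2 characters to the end (rotate left by 2).
On "vkpjeipyxavzy": the first step gives "vkpjeipyxavz", and the second then gives "pjeipyxavzvk".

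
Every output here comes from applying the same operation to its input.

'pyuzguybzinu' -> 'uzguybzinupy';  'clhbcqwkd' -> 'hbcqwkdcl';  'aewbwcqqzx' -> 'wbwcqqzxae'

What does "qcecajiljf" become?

ecajiljfqc

The transformation: move the first 2 characters to the end (rotate left by 2).
For "qcecajiljf" the result is "ecajiljfqc".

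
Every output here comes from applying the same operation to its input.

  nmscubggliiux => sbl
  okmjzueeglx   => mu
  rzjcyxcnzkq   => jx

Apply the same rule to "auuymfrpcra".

Each output is the input with this applied: delete the last 3 characters, then keep one character in every 3, starting at position 3 (positions 3rd, 6th, 9th, ...).
"auuymfrpcra" → "auuymfrp" → "uf".
(Check on "okmjzueeglx": → "okmjzuee" → "mu" ✓)

uf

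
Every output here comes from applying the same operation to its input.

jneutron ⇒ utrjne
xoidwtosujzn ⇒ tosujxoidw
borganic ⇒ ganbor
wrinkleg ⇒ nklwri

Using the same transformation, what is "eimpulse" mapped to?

Rule — delete the last 2 characters, then swap the front and back halves of the string.
"eimpulse" → "eimpul" → "puleim".

puleim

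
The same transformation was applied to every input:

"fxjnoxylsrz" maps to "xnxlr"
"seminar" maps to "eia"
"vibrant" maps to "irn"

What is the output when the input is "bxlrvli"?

xrl

Each output is the input with this applied: keep every other character starting from the second (positions 2nd, 4th, 6th, ...).
Doing the same to "bxlrvli": "xrl".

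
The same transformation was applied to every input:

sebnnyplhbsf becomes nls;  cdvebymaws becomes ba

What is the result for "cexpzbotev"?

zt

The transformation: delete the first 2 characters, then keep one character in every 3, starting at position 3 (positions 3rd, 6th, 9th, ...).
On "cexpzbotev": the first step gives "xpzbotev", and the second then gives "zt".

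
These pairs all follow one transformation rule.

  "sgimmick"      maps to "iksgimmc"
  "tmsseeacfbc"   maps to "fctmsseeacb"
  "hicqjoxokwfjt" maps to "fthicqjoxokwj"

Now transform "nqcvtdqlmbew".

bwnqcvtdqlme

Rule — move the last 2 characters to the front (rotate right by 2), then swap the first and last characters.
On "nqcvtdqlmbew": the first step gives "ewnqcvtdqlmb", and the second then gives "bwnqcvtdqlme".
(Check on "tmsseeacfbc": → "bctmsseeacf" → "fctmsseeacb" ✓)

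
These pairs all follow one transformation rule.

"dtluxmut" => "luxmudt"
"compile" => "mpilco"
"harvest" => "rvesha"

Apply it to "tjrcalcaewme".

rcalcaewmtj

Each output is the input with this applied: delete the last character, then move the first 2 characters to the end (rotate left by 2).
For "tjrcalcaewme", step one produces "tjrcalcaewm"; step two turns that into "rcalcaewmtj".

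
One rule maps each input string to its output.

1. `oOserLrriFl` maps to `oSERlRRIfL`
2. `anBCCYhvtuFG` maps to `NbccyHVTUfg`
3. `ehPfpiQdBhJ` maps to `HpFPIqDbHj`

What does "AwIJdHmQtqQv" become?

WijDhMqTQqV

The transformation: delete the first character, then flip the case of every letter.
On "AwIJdHmQtqQv": the first step gives "wIJdHmQtqQv", and the second then gives "WijDhMqTQqV".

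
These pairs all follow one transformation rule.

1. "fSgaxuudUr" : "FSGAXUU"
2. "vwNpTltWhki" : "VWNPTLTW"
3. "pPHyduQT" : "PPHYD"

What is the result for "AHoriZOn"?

What's happening: delete the last 3 characters, then convert every letter to uppercase.
Starting from "AHoriZOn": after the first operation, "AHori"; after the second, "AHORI".

AHORI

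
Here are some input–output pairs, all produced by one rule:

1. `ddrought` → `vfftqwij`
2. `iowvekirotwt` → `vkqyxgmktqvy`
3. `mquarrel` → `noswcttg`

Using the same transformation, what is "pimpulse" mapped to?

The transformation: shift every letter 2 places forward in the alphabet (wrapping around), then move the last character to the front.
"pimpulse" → "rkorwnug" → "grkorwnu".

grkorwnu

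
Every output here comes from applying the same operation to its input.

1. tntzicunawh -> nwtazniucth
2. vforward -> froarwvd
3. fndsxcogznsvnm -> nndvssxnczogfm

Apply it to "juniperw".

In each case the input is transformed by: take characters alternately from the front and the back (1st, last, 2nd, 2nd-last, ...), then move the first 2 characters to the end (rotate left by 2).
On "juniperw": the first step gives "jwurneip", and the second then gives "urneipjw".

urneipjw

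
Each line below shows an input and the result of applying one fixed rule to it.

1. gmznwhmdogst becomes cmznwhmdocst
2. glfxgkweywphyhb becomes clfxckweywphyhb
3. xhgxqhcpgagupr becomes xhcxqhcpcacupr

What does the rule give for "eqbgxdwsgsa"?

eqbcxdwscsa

What's happening: replace every "g" with "c".
Applying that to "eqbgxdwsgsa" gives "eqbcxdwscsa".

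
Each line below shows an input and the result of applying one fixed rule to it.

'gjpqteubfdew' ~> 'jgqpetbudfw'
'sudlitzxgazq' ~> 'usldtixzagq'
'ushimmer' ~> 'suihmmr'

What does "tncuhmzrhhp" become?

In each case the input is transformed by: swap each adjacent pair of characters (1↔2, 3↔4, ...), then delete the last character.
Applying both steps to "tncuhmzrhhp": "ntucmhrzhhp", then "ntucmhrzhh".

ntucmhrzhh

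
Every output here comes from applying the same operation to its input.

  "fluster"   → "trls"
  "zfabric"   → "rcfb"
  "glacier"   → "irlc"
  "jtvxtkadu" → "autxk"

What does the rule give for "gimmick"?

ikim

The transformation: move the last 3 characters to the front (rotate right by 3), then keep every other character starting from the first (positions 1st, 3rd, 5th, ...).
For "gimmick", step one produces "ickgimm"; step two turns that into "ikim".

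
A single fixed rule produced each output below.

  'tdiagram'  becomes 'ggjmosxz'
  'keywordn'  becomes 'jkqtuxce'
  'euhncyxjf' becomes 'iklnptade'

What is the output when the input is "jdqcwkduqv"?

ijjpqwwabc

The rule is to sort the characters into alphabetical order, then shift every letter 6 places forward in the alphabet (wrapping around).
Starting from "jdqcwkduqv": after the first operation, "cddjkqquvw"; after the second, "ijjpqwwabc".
(Check on "keywordn": → "deknorwy" → "jkqtuxce" ✓)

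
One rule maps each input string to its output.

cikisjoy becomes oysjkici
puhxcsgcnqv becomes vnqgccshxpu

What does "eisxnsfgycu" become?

uycfgnssxei

The pattern: swap each adjacent pair of characters (1↔2, 3↔4, ...), then reverse the string.
Starting from "eisxnsfgycu": after the first operation, "iexssngfcyu"; after the second, "uycfgnssxei".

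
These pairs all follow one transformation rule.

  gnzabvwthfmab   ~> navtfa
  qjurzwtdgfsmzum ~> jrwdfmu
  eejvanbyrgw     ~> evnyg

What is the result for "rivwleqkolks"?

The pattern: keep every other character starting from the second (positions 2nd, 4th, 6th, ...).
"rivwleqkolks" → "iwekls".

iwekls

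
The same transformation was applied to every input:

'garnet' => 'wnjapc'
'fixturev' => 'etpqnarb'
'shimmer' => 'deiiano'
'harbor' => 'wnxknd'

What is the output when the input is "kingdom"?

ejczkig

The transformation: shift every letter 4 places backward in the alphabet (wrapping around), then move the first character to the end.
Working it through for "kingdom": intermediate "gejczki", final "ejczkig".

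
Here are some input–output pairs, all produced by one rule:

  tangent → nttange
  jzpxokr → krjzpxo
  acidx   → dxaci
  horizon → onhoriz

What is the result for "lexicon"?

The transformation: move the last 2 characters to the front (rotate right by 2).
Doing the same to "lexicon": "onlexic".

onlexic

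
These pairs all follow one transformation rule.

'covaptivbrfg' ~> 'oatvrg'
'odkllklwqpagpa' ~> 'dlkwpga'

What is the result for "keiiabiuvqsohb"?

eibuqob

What's happening: keep every other character starting from the second (positions 2nd, 4th, 6th, ...).
So "keiiabiuvqsohb" becomes "eibuqob".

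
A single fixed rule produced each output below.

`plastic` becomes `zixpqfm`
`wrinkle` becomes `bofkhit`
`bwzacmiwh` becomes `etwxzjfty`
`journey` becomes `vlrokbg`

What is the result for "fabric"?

zxyofc

The pattern: swap the first and last characters, then shift every letter 3 places backward in the alphabet (wrapping around).
Applying both steps to "fabric": "cabrif", then "zxyofc".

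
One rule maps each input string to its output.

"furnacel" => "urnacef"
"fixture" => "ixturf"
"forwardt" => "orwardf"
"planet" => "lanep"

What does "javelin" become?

avelij

Looking at the pairs, the operation is to delete the last character, then move the first character to the end.
For "javelin", step one produces "javeli"; step two turns that into "avelij".
(Check on "furnacel": → "furnace" → "urnacef" ✓)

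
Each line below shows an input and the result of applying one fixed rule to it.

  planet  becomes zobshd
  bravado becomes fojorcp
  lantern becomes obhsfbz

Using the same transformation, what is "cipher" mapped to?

Looking at the pairs, the operation is to shift every letter 12 places backward in the alphabet (wrapping around), then move the first character to the end.
Applying both steps to "cipher": "qwdvsf", then "wdvsfq".

wdvsfq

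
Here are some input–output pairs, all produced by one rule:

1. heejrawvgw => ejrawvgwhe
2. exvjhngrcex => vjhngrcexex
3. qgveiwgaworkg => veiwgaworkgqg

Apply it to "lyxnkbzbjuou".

Looking at the pairs, the operation is to move the first 2 characters to the end (rotate left by 2).
Applying that to "lyxnkbzbjuou" gives "xnkbzbjuouly".

xnkbzbjuouly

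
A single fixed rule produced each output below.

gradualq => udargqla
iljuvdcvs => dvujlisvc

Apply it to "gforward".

wrofgdra

Rule — move the last 3 characters to the front (rotate right by 3), then reverse the string.
Applying both steps to "gforward": "ardgforw", then "wrofgdra".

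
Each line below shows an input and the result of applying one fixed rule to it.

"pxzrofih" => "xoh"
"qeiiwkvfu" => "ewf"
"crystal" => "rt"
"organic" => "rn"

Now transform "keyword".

eo

What's happening: keep one character in every 3, starting at position 2 (positions 2nd, 5th, 8th, ...).
Applying that to "keyword" gives "eo".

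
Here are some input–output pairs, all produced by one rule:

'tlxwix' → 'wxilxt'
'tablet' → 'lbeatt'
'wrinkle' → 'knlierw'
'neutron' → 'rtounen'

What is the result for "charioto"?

Rule — move the last 3 characters to the front (rotate right by 3), then take characters alternately from the front and the back (1st, last, 2nd, 2nd-last, ...).
For "charioto", step one produces "otochari"; step two turns that into "oitroach".

oitroach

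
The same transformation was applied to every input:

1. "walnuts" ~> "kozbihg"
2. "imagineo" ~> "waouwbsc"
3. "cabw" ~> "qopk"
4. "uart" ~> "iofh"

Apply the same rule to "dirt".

rwfh

Looking at the pairs, the operation is to shift every letter 12 places backward in the alphabet (wrapping around).
"dirt" → "rwfh".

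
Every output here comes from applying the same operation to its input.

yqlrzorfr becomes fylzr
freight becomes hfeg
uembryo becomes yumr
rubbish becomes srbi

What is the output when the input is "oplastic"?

What's happening: move the last 2 characters to the front (rotate right by 2), then keep every other character starting from the first (positions 1st, 3rd, 5th, ...).
"oplastic" → "icoplast" → "iols".

iols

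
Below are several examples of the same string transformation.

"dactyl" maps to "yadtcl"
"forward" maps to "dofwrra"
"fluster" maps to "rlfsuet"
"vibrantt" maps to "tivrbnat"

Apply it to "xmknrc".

In each case the input is transformed by: swap each adjacent pair of characters (1↔2, 3↔4, ...), then move the last character to the front.
For "xmknrc", step one produces "mxnkcr"; step two turns that into "rmxnkc".
(Check on "forward": → "ofwrrad" → "dofwrra" ✓)

rmxnkc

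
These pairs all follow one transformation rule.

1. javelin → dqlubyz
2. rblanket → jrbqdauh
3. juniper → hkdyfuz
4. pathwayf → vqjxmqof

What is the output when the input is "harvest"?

jqhluix

Rule — swap the first and last characters, then shift every letter 10 places backward in the alphabet (wrapping around).
Working it through for "harvest": intermediate "tarvesh", final "jqhluix".
(Check on "juniper": → "runipej" → "hkdyfuz" ✓)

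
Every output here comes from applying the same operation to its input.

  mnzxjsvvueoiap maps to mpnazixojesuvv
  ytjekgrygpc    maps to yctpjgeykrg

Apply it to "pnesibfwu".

punwefsbi

In each case the input is transformed by: take characters alternately from the front and the back (1st, last, 2nd, 2nd-last, ...).
Doing the same to "pnesibfwu": "punwefsbi".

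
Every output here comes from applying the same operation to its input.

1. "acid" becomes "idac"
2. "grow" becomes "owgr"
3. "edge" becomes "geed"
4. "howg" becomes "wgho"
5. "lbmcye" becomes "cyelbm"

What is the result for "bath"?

Rule — swap the front and back halves of the string.
Applying that to "bath" gives "thba".

thba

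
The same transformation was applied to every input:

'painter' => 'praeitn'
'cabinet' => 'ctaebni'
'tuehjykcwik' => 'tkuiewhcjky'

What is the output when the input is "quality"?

qyutail

Rule — take characters alternately from the front and the back (1st, last, 2nd, 2nd-last, ...).
So "quality" becomes "qyutail".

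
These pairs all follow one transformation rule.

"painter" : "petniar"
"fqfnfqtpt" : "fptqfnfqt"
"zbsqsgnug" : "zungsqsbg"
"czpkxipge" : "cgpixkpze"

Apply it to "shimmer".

Each output is the input with this applied: reverse the string, then swap the first and last characters.
"shimmer" → "remmihs" → "semmihr".

semmihr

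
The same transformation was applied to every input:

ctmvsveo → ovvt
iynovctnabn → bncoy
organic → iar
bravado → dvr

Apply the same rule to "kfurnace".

earf

The rule is to keep every other character starting from the second (positions 2nd, 4th, 6th, ...), then reverse the string.
"kfurnace" → "frae" → "earf".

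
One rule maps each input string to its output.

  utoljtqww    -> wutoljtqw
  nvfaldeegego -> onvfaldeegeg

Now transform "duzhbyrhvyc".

The transformation: move the last character to the front.
For "duzhbyrhvyc" the result is "cduzhbyrhvy".

cduzhbyrhvy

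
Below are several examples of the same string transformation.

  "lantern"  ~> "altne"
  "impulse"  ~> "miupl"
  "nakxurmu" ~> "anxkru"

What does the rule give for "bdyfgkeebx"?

Looking at the pairs, the operation is to delete the last 2 characters, then swap each adjacent pair of characters (1↔2, 3↔4, ...).
Working it through for "bdyfgkeebx": intermediate "bdyfgkee", final "dbfykgee".

dbfykgee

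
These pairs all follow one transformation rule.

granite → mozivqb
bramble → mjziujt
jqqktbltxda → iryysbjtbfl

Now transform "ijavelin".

Rule — shift every letter 8 places forward in the alphabet (wrapping around), then move the last character to the front.
On "ijavelin": the first step gives "qridmtqv", and the second then gives "vqridmtq".
(Check on "granite": → "ozivqbm" → "mozivqb" ✓)

vqridmtq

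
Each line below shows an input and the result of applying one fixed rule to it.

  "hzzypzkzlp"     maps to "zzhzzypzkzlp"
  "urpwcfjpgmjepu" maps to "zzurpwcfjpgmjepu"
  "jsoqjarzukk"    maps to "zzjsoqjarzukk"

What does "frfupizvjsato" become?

Rule — prepend "zz".
So "frfupizvjsato" becomes "zzfrfupizvjsato".

zzfrfupizvjsato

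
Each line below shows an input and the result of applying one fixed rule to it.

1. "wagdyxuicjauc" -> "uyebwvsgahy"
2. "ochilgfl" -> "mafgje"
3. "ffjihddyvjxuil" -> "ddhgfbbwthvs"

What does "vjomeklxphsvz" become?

The rule is to shift every letter 2 places backward in the alphabet (wrapping around), then delete the last 2 characters.
Applying both steps to "vjomeklxphsvz": "thmkcijvnfqtx", then "thmkcijvnfq".

thmkcijvnfq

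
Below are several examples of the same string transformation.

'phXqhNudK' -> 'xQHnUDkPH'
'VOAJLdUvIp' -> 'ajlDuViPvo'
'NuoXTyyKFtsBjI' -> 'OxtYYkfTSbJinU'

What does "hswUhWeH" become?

The pattern: move the first 2 characters to the end (rotate left by 2), then flip the case of every letter.
"hswUhWeH" → "wUhWeHhs" → "WuHwEhHS".

WuHwEhHS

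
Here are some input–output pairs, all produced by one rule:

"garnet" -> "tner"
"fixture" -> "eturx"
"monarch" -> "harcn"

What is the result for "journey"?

In each case the input is transformed by: delete the first 2 characters, then swap the first and last characters.
Doing the same to "journey": "yrneu".

yrneu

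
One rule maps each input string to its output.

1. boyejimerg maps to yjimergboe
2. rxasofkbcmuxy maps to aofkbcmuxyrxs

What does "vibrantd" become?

The rule is to move the first 3 characters to the end (rotate left by 3), then swap the first and last characters.
Applying both steps to "vibrantd": "rantdvib", then "bantdvir".

bantdvir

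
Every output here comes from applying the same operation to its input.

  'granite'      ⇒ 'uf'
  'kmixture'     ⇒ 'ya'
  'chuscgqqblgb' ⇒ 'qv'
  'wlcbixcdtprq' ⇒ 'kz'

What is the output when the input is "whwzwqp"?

kv

Each output is the input with this applied: shift every letter 12 places backward in the alphabet (wrapping around), then keep only the first 2 characters.
Working it through for "whwzwqp": intermediate "kvknked", final "kv".
(Check on "chuscgqqblgb": → "qvigqueepzup" → "qv" ✓)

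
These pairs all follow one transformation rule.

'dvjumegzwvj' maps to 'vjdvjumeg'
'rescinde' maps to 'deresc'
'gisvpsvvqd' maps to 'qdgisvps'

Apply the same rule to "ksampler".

Rule — move the last 2 characters to the front (rotate right by 2), then delete the last 2 characters.
On "ksampler": the first step gives "erksampl", and the second then gives "erksam".

erksam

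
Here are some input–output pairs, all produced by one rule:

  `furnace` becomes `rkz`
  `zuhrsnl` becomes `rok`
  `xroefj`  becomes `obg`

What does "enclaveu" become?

kisr

The pattern: keep every other character starting from the second (positions 2nd, 4th, 6th, ...), then shift every letter 3 places backward in the alphabet (wrapping around).
Applying both steps to "enclaveu": "nlvu", then "kisr".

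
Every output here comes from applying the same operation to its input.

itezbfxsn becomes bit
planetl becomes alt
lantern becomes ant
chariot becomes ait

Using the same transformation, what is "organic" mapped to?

Looking at the pairs, the operation is to sort the characters into alphabetical order, then keep one character in every 3, starting at position 1 (positions 1st, 4th, 7th, ...).
Doing the same to "organic": "air".

air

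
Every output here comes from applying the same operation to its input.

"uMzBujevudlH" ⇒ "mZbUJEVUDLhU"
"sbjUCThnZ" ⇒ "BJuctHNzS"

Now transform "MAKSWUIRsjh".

The transformation: flip the case of every letter, then move the first character to the end.
Applying both steps to "MAKSWUIRsjh": "makswuirSJH", then "akswuirSJHm".
(Check on "uMzBujevudlH": → "UmZbUJEVUDLh" → "mZbUJEVUDLhU" ✓)

akswuirSJHm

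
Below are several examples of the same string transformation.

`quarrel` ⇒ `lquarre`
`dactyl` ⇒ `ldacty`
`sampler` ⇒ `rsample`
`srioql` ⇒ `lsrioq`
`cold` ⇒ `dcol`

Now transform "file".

The pattern: move the last character to the front.
Doing the same to "file": "efil".

efil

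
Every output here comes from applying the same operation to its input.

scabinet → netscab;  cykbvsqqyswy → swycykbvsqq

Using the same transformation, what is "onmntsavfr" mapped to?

The transformation: move the last 3 characters to the front (rotate right by 3), then delete the last character.
Starting from "onmntsavfr": after the first operation, "vfronmntsa"; after the second, "vfronmnts".

vfronmnts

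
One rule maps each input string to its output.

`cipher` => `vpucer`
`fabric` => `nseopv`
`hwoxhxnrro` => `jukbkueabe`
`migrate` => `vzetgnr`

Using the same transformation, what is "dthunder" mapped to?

gqhuqaer

In each case the input is transformed by: shift every letter 13 places forward in the alphabet (wrapping around) — i.e. ROT13, then swap each adjacent pair of characters (1↔2, 3↔4, ...).
"dthunder" → "gqhuqaer".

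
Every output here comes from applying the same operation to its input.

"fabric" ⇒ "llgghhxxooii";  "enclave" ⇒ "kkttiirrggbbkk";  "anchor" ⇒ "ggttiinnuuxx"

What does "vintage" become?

bboottzzggmmkk

What's happening: shift every letter 6 places forward in the alphabet (wrapping around), then double every character.
Starting from "vintage": after the first operation, "botzgmk"; after the second, "bboottzzggmmkk".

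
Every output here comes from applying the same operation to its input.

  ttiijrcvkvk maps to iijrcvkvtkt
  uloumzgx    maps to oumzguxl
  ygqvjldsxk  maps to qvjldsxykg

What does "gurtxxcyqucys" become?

rtxxcyqucygsu

What's happening: swap the first and last characters, then move the first 2 characters to the end (rotate left by 2).
Working it through for "gurtxxcyqucys": intermediate "surtxxcyqucyg", final "rtxxcyqucygsu".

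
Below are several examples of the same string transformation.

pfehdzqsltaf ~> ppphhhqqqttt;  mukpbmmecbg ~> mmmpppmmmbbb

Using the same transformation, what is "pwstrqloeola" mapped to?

ppptttlllooo

Each output is the input with this applied: keep one character in every 3, starting at position 1 (positions 1st, 4th, 7th, ...), then repeat every character 3 times.
Working it through for "pwstrqloeola": intermediate "ptlo", final "ppptttlllooo".
(Check on "mukpbmmecbg": → "mpmb" → "mmmpppmmmbbb" ✓)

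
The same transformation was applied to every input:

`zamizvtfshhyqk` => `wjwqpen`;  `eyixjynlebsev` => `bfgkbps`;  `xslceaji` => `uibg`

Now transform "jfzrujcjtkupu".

gwrzqrr

The rule is to shift every letter 3 places backward in the alphabet (wrapping around), then keep every other character starting from the first (positions 1st, 3rd, 5th, ...).
So "jfzrujcjtkupu" becomes "gwrzqrr".
(Check on "eyixjynlebsev": → "bvfugvkibypbs" → "bfgkbps" ✓)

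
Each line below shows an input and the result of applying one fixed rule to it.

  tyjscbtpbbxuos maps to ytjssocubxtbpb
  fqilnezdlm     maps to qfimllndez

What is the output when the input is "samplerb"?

The rule is to move the first character to the end, then take characters alternately from the front and the back (1st, last, 2nd, 2nd-last, ...).
Applying both steps to "samplerb": "amplerbs", then "asmbprle".

asmbprle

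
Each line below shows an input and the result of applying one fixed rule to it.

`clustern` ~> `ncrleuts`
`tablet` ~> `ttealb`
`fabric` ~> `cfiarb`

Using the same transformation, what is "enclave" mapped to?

Rule — reverse the string, then take characters alternately from the front and the back (1st, last, 2nd, 2nd-last, ...).
"enclave" → "evalcne" → "eevnacl".

eevnacl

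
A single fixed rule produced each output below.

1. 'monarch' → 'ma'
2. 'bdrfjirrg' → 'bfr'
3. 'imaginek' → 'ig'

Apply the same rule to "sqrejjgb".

Looking at the pairs, the operation is to move the last 2 characters to the front (rotate right by 2), then keep one character in every 3, starting at position 3 (positions 3rd, 6th, 9th, ...).
Applying both steps to "sqrejjgb": "gbsqrejj", then "se".

se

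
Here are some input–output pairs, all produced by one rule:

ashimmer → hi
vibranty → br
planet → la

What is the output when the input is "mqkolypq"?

The pattern: swap the front and back halves of the string, then keep only the last 2 characters.
Applying that to "mqkolypq" gives "ko".

ko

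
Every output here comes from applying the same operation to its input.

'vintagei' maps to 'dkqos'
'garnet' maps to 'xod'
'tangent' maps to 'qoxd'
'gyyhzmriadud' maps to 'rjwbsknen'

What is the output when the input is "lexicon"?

smyx

The pattern: delete the first 3 characters, then shift every letter 10 places forward in the alphabet (wrapping around).
Applying both steps to "lexicon": "icon", then "smyx".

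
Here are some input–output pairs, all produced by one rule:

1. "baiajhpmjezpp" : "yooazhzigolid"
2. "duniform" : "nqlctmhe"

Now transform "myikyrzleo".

kdnlxhjxqy

In each case the input is transformed by: move the last 3 characters to the front (rotate right by 3), then shift every letter 1 place backward in the alphabet (wrapping around).
Working it through for "myikyrzleo": intermediate "leomyikyrz", final "kdnlxhjxqy".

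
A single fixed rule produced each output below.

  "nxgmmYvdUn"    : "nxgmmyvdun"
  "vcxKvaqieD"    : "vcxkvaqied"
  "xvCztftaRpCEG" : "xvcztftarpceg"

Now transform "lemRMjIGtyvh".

lemrmjigtyvh

In each case the input is transformed by: convert every letter to lowercase.
For "lemRMjIGtyvh" the result is "lemrmjigtyvh".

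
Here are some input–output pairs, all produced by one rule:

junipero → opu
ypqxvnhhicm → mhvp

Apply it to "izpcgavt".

Looking at the pairs, the operation is to keep one character in every 3, starting at position 2 (positions 2nd, 5th, 8th, ...), then reverse the string.
On "izpcgavt" that produces "tgz".

tgz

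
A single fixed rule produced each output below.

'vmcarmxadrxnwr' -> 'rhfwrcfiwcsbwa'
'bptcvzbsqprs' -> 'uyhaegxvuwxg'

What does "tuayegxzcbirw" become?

Looking at the pairs, the operation is to shift every letter 5 places forward in the alphabet (wrapping around), then move the first character to the end.
On "tuayegxzcbirw": the first step gives "yzfdjlcehgnwb", and the second then gives "zfdjlcehgnwby".

zfdjlcehgnwby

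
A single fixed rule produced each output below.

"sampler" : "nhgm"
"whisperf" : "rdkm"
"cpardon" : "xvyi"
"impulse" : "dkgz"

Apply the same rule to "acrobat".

Looking at the pairs, the operation is to shift every letter 5 places backward in the alphabet (wrapping around), then keep every other character starting from the first (positions 1st, 3rd, 5th, ...).
"acrobat" → "vxmjwvo" → "vmwo".

vmwo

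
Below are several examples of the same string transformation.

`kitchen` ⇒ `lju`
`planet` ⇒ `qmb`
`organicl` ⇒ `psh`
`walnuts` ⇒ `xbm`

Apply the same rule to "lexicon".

mfy

The pattern: shift every letter 1 place forward in the alphabet (wrapping around), then keep only the first 3 characters.
Working it through for "lexicon": intermediate "mfyjdpo", final "mfy".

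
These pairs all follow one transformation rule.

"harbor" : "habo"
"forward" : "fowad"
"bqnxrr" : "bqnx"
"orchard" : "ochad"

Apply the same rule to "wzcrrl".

wzcl

The rule is to remove every "r".
"wzcrrl" → "wzcl".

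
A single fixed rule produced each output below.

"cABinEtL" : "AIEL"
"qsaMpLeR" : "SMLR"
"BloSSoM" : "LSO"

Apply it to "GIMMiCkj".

IMCJ

The transformation: keep every other character starting from the second (positions 2nd, 4th, 6th, ...), then convert every letter to uppercase.
Applying that to "GIMMiCkj" gives "IMCJ".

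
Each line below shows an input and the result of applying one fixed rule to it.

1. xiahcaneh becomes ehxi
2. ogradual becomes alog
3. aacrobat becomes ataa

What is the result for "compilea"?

Rule — move the first 2 characters to the end (rotate left by 2), then keep only the last 4 characters.
"compilea" → "mpileaco" → "eaco".

eaco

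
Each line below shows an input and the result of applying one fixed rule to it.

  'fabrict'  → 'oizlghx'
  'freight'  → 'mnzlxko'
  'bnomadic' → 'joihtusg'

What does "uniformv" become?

The pattern: shift every letter 6 places forward in the alphabet (wrapping around), then move the last 3 characters to the front (rotate right by 3).
Starting from "uniformv": after the first operation, "atoluxsb"; after the second, "xsbatolu".

xsbatolu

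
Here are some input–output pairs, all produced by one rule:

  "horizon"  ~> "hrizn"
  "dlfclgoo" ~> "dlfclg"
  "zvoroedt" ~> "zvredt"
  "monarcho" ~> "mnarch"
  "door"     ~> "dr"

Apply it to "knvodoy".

The pattern: remove every "o".
So "knvodoy" becomes "knvdy".

knvdy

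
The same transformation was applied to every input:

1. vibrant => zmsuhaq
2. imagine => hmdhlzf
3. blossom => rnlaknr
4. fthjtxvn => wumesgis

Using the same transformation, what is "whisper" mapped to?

The pattern: move the last 3 characters to the front (rotate right by 3), then shift every letter 1 place backward in the alphabet (wrapping around).
On "whisper" that produces "odqvghr".

odqvghr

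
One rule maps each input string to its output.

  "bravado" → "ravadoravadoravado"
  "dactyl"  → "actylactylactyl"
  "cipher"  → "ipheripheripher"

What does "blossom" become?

Looking at the pairs, the operation is to delete the first character, then write the whole string 3 times in a row.
"blossom" → "lossom" → "lossomlossomlossom".

lossomlossomlossom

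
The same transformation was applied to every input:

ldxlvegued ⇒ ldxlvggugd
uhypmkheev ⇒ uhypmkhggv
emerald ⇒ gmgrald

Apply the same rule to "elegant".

glggant

Rule — replace every "e" with "g".
On "elegant" that produces "glggant".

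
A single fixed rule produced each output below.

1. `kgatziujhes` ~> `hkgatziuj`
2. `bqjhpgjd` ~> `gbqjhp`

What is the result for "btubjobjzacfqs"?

fbtubjobjzac

The pattern: delete the last 2 characters, then move the last character to the front.
Starting from "btubjobjzacfqs": after the first operation, "btubjobjzacf"; after the second, "fbtubjobjzac".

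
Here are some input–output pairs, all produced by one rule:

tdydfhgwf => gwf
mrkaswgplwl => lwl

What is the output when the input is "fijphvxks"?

xks

In each case the input is transformed by: keep only the last 3 characters.
For "fijphvxks" the result is "xks".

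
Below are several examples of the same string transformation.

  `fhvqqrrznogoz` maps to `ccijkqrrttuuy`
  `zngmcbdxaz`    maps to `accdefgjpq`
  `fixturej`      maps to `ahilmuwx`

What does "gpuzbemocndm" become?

The transformation: shift every letter 3 places forward in the alphabet (wrapping around), then sort the characters into alphabetical order.
For "gpuzbemocndm" the result is "cefghjppqrsx".

cefghjppqrsx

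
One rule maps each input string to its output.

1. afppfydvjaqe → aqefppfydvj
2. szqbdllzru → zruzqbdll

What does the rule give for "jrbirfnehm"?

The transformation: delete the first character, then move the last 3 characters to the front (rotate right by 3).
Doing the same to "jrbirfnehm": "ehmrbirfn".

ehmrbirfn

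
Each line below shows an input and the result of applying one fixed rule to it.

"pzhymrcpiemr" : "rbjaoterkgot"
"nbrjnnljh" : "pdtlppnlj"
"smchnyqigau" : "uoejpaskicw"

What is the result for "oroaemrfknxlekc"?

The pattern: shift every letter 2 places forward in the alphabet (wrapping around).
"oroaemrfknxlekc" → "qtqcgothmpzngme".

qtqcgothmpzngme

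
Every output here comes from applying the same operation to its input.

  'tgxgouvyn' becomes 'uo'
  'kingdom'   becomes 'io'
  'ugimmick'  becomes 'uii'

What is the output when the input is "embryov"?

Each output is the input with this applied: take characters alternately from the front and the back (1st, last, 2nd, 2nd-last, ...), then keep only the vowels.
Starting from "embryov": after the first operation, "evmobyr"; after the second, "eo".

eo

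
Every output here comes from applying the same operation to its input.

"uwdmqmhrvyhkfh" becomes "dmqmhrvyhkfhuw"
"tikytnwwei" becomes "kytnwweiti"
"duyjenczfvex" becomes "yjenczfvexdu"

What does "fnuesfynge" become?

The transformation: move the first 2 characters to the end (rotate left by 2).
For "fnuesfynge" the result is "uesfyngefn".

uesfyngefn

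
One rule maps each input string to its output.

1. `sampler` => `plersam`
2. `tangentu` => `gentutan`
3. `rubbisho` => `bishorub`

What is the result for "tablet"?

lettab

In each case the input is transformed by: move the first 3 characters to the end (rotate left by 3).
For "tablet" the result is "lettab".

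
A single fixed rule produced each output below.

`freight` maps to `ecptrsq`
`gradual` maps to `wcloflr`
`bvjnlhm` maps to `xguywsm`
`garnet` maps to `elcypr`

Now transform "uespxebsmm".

In each case the input is transformed by: shift every letter 11 places forward in the alphabet (wrapping around), then swap the first and last characters.
On "uespxebsmm": the first step gives "fpdaipmdxx", and the second then gives "xpdaipmdxf".
(Check on "garnet": → "rlcype" → "elcypr" ✓)

xpdaipmdxf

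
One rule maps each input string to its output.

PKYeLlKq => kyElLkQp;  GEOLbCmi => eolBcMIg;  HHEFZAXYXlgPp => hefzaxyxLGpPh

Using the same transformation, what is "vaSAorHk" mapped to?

What's happening: flip the case of every letter, then move the first character to the end.
Starting from "vaSAorHk": after the first operation, "VAsaORhK"; after the second, "AsaORhKV".
(Check on "PKYeLlKq": → "pkyElLkQ" → "kyElLkQp" ✓)

AsaORhKV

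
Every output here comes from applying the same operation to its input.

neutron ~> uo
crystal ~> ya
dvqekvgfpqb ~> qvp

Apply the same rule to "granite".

at

The pattern: keep one character in every 3, starting at position 3 (positions 3rd, 6th, 9th, ...).
So "granite" becomes "at".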